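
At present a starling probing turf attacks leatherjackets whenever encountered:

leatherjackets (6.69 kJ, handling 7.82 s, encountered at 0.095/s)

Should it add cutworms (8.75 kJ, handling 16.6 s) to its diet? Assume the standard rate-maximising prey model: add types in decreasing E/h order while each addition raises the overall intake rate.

On leatherjackets alone, R = ΣλE/(1+Σλh) = 0.6356/1.743 = 0.3647 kJ/s.
Profitability of cutworms: 8.75/16.6 = 0.5271 kJ/s.
0.5271 > 0.3647, so adding cutworms raises the average — include it.

Yes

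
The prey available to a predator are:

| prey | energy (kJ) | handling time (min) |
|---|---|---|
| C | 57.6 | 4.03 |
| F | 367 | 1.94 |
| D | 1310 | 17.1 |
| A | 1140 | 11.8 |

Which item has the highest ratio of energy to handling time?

F

Profitability E/h (kJ/min): C = 57.6/4.03 = 14.3, F = 367/1.94 = 189, D = 1310/17.1 = 76.6, A = 1140/11.8 = 96.6.
Ranked: F > A > D > C.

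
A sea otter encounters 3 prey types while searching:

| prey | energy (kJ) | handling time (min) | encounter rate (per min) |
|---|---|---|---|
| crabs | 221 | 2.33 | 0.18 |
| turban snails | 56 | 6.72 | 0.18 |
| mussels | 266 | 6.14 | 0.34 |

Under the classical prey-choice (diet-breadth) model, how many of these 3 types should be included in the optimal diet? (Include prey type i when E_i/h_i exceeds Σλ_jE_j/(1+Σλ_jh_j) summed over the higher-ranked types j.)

Rank by E/h (kJ/min): crabs 94.8, mussels 43.3, turban snails 8.33. Include each in turn until the next type's E/h falls below the running intake rate.
Rate on top 1: 28.03. mussels: 43.3 > 28.03 → include.
Rate on top 2: 37.13. turban snails: 8.33 < 37.13 → exclude; stop.
Optimal diet: crabs, mussels — 2 of 3 types.

2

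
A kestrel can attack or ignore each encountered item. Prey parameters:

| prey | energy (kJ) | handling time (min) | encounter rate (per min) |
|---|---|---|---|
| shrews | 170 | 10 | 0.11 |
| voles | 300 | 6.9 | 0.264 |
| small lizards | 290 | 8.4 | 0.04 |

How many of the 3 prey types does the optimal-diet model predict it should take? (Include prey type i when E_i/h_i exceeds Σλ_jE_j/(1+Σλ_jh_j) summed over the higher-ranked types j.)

2

Profitabilities (E/h, kJ/min): voles 43.5, small lizards 34.5, shrews 17. Add prey in this order while the next type's profitability exceeds the intake rate on those already taken.
Rate on top 1: 28.07. small lizards: 34.5 > 28.07 → include.
Rate on top 2: 28.76. shrews: 17 < 28.76 → exclude; stop.
Optimal diet: voles, small lizards — 2 of 3 types.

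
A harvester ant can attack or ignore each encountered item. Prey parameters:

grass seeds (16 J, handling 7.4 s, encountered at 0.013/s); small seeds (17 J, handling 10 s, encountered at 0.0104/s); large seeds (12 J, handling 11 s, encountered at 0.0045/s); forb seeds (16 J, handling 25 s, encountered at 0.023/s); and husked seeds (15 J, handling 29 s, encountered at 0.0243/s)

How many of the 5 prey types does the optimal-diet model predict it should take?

5

Rank by E/h (J/s): grass seeds 2.16, small seeds 1.7, large seeds 1.09, forb seeds 0.64, husked seeds 0.517. Include each in turn until the next type's E/h falls below the running intake rate.
Rate on top 1: 0.1897. small seeds: 1.7 > 0.1897 → include.
Rate on top 2: 0.3206. large seeds: 1.09 > 0.3206 → include.
Rate on top 3: 0.3511. forb seeds: 0.64 > 0.3511 → include.
Rate on top 4: 0.4422. husked seeds: 0.517 > 0.4422 → include.
Optimal diet: grass seeds, small seeds, large seeds, forb seeds, husked seeds — 5 of 5 types.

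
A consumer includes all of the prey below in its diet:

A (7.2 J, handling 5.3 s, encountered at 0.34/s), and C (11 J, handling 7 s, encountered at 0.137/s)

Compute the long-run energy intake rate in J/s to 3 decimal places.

Energy encountered per unit search time: 0.34×7.2 + 0.137×11 = 3.955 J/s.
Handling time per unit search time: 0.34×5.3 + 0.137×7 = 2.761.
Rate = 3.955/(1 + 2.761) = 1.052 J/s.

1.052 J/s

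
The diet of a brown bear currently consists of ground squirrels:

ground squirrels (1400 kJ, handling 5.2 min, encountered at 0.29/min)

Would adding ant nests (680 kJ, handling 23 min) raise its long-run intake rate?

No

Intake rate on the current diet: R = (0.29×1400) / (1 + 0.29×5.2) = 406/2.508 = 161.9 kJ/min.
ant nests: E/h = 680/23 = 29.57 kJ/min.
29.57 < 161.9, so adding ant nests would lower the average — exclude it.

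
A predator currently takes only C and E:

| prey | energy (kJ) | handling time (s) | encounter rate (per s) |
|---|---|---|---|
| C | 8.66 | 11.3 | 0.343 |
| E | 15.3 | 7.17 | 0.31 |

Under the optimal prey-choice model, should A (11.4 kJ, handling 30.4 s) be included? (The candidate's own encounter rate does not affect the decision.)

No

On C and E alone, R = ΣλE/(1+Σλh) = 7.713/7.099 = 1.087 kJ/s.
Profitability of A: 11.4/30.4 = 0.375 kJ/s.
Since 0.375 < R, time spent handling A is better spent searching.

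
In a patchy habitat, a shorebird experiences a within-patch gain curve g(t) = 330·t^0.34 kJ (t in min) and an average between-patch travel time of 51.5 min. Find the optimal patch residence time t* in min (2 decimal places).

Optimal t* satisfies g'(t*) = g(t*)/(T + t*).
g'(t) = 0.34·330·t^-0.66. Setting 0.34·330·t^-0.66 = 330·t^0.34/(51.5+t) gives 0.34(51.5+t) = t, so 0.66·t = 0.34×51.5.
t* = 0.34×51.5/0.66 = 26.53 min.

26.53 min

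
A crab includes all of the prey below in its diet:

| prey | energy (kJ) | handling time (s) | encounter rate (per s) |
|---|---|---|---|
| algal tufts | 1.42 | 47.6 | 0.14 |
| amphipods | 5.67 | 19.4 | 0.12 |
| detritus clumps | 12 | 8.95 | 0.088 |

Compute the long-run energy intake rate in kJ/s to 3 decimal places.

0.180 kJ/s

R = (0.14×1.42 + 0.12×5.67 + 0.088×12) / (1 + 0.14×47.6 + 0.12×19.4 + 0.088×8.95) = 1.935/10.78 = 0.1795 kJ/s.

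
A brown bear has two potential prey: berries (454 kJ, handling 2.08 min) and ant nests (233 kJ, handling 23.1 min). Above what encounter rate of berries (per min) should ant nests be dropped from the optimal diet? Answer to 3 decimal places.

0.023 per min

Drop ant nests once their profitability E₂/h₂ falls below the rate achievable on berries alone: E₂/h₂ = λE₁/(1 + λh₁).
Solve for λ: λE₁h₂ = E₂(1 + λh₁) → λ(E₁h₂ − E₂h₁) = E₂ → λ = E₂/(E₁h₂ − E₂h₁).
λ = 233/(454×23.1 − 233×2.08) = 233/1e+04 = 0.02329 per min.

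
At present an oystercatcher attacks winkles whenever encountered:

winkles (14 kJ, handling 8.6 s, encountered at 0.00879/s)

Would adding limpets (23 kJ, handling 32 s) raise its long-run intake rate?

On winkles alone, R = ΣλE/(1+Σλh) = 0.1231/1.076 = 0.1144 kJ/s.
Profitability of limpets: 23/32 = 0.7188 kJ/s.
Since 0.7188 > R, including limpets increases the long-run rate.

Yes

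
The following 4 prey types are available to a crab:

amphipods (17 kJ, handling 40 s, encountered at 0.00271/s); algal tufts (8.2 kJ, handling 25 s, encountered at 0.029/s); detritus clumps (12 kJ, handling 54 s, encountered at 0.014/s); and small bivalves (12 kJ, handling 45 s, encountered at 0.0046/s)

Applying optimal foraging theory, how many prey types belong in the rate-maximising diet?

Profitabilities (E/h, kJ/s): amphipods 0.425, algal tufts 0.328, small bivalves 0.267, detritus clumps 0.222. Add prey in this order while the next type's profitability exceeds the intake rate on those already taken.
Rate on top 1: 0.04156. algal tufts: 0.328 > 0.04156 → include.
Rate on top 2: 0.1548. small bivalves: 0.267 > 0.1548 → include.
Rate on top 3: 0.1662. detritus clumps: 0.222 > 0.1662 → include.
Optimal diet: amphipods, algal tufts, small bivalves, detritus clumps — 4 of 4 types.

4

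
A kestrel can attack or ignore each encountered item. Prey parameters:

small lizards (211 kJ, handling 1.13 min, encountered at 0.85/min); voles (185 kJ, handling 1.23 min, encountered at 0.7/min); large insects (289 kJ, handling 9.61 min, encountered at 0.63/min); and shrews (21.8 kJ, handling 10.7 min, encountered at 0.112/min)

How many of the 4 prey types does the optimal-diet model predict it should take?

2

Rank by E/h (kJ/min): small lizards 187, voles 150, large insects 30.1, shrews 2.04. Include each in turn until the next type's E/h falls below the running intake rate.
Rate on top 1: 91.48. voles: 150 > 91.48 → include.
Rate on top 2: 109.5. large insects: 30.1 < 109.5 → exclude; stop.
Optimal diet: small lizards, voles — 2 of 4 types.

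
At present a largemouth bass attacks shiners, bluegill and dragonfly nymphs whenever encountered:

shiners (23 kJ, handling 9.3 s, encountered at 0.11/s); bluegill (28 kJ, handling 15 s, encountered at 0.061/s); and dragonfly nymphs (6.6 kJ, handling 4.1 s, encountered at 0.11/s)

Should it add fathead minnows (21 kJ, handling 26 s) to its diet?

Intake rate on the current diet: R = (0.11×23 + 0.061×28 + 0.11×6.6) / (1 + 0.11×9.3 + 0.061×15 + 0.11×4.1) = 4.964/3.389 = 1.465 kJ/s.
fathead minnows: E/h = 21/26 = 0.8077 kJ/s.
0.8077 < 1.465, so adding fathead minnows would lower the average — exclude it.

No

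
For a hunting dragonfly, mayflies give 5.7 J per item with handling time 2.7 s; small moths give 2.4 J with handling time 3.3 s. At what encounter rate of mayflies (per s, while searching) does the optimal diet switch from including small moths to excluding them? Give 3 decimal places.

Drop small moths once their profitability E₂/h₂ falls below the rate achievable on mayflies alone: E₂/h₂ = λE₁/(1 + λh₁).
Solve for λ: λE₁h₂ = E₂(1 + λh₁) → λ(E₁h₂ − E₂h₁) = E₂ → λ = E₂/(E₁h₂ − E₂h₁).
λ = 2.4/(5.7×3.3 − 2.4×2.7) = 2.4/12.33 = 0.1946 per s.

0.195 per s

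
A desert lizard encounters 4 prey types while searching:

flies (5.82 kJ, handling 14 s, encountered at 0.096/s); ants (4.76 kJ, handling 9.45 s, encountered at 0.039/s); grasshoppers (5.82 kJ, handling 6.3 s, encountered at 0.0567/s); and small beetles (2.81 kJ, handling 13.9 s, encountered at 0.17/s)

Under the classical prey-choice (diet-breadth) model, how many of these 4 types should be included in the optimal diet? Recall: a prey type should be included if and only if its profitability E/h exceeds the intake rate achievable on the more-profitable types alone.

3

E/h in descending order: grasshoppers 0.924, ants 0.504, flies 0.416, small beetles 0.202 kJ/s. The optimal diet is the largest prefix of this list for which every included type satisfies E_i/h_i > R on the types above it.
Rate on top 1: 0.2431. ants: 0.504 > 0.2431 → include.
Rate on top 2: 0.2988. flies: 0.416 > 0.2988 → include.
Rate on top 3: 0.35. small beetles: 0.202 < 0.35 → exclude; stop.
Optimal diet: grasshoppers, ants, flies — 3 of 4 types.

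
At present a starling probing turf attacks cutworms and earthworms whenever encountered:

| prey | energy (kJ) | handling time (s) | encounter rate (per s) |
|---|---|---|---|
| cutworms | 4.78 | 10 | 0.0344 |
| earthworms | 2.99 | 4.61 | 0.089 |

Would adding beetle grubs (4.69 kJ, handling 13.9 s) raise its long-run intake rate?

Yes

Intake rate on the current diet: R = (0.0344×4.78 + 0.089×2.99) / (1 + 0.0344×10 + 0.089×4.61) = 0.4305/1.754 = 0.2454 kJ/s.
beetle grubs: E/h = 4.69/13.9 = 0.3374 kJ/s.
Since 0.3374 > R, including beetle grubs increases the long-run rate.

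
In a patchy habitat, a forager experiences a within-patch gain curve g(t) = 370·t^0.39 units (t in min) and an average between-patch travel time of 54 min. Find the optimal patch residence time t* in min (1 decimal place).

34.5 min

Maximise g(t)/(T+t): set derivative to zero → g'(t)(T+t) = g(t).
g'(t) = 0.39·370·t^-0.61. Setting 0.39·370·t^-0.61 = 370·t^0.39/(54+t) gives 0.39(54+t) = t, so 0.61·t = 0.39×54.
t* = 0.39×54/0.61 = 34.52 min.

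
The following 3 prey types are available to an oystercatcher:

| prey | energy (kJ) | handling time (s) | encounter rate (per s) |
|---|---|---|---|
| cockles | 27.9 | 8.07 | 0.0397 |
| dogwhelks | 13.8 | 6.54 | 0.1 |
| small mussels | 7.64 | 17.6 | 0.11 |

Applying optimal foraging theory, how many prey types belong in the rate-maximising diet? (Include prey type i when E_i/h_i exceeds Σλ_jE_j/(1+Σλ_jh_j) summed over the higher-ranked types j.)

2

Profitabilities (E/h, kJ/s): cockles 3.46, dogwhelks 2.11, small mussels 0.434. Add prey in this order while the next type's profitability exceeds the intake rate on those already taken.
Rate on top 1: 0.8389. dogwhelks: 2.11 > 0.8389 → include.
Rate on top 2: 1.26. small mussels: 0.434 < 1.26 → exclude; stop.
Optimal diet: cockles, dogwhelks — 2 of 3 types.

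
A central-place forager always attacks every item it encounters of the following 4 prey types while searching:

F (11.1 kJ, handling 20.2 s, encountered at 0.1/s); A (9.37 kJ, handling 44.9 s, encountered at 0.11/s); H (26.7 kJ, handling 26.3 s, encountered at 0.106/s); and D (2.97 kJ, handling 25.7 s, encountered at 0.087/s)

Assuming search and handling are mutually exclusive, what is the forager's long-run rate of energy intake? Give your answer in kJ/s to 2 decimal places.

0.40 kJ/s

R = (0.1×11.1 + 0.11×9.37 + 0.106×26.7 + 0.087×2.97) / (1 + 0.1×20.2 + 0.11×44.9 + 0.106×26.3 + 0.087×25.7) = 5.229/12.98 = 0.4028 kJ/s.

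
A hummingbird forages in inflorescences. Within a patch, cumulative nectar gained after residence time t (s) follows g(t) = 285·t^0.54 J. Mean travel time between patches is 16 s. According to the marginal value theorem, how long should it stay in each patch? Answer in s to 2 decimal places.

Maximise g(t)/(T+t): set derivative to zero → g'(t)(T+t) = g(t).
g'(t) = 0.54·285·t^-0.46. Setting 0.54·285·t^-0.46 = 285·t^0.54/(16+t) gives 0.54(16+t) = t, so 0.46·t = 0.54×16.
t* = 0.54×16/0.46 = 18.78 s.

18.78 s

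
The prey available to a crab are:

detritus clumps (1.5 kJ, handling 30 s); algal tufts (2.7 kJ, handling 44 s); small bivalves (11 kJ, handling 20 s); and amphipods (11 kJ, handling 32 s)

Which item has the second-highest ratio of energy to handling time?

Profitability E/h (kJ/s): detritus clumps = 1.5/30 = 0.05, algal tufts = 2.7/44 = 0.0614, small bivalves = 11/20 = 0.55, amphipods = 11/32 = 0.344.
Ranked: small bivalves > amphipods > algal tufts > detritus clumps.

amphipods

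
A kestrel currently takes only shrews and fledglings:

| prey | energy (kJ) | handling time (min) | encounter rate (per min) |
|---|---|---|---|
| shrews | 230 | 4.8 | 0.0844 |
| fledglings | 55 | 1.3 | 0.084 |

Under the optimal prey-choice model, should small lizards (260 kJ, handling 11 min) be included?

Intake rate on the current diet: R = (0.0844×230 + 0.084×55) / (1 + 0.0844×4.8 + 0.084×1.3) = 24.03/1.514 = 15.87 kJ/min.
small lizards: E/h = 260/11 = 23.64 kJ/min.
Since 23.64 > R, including small lizards increases the long-run rate.

Yes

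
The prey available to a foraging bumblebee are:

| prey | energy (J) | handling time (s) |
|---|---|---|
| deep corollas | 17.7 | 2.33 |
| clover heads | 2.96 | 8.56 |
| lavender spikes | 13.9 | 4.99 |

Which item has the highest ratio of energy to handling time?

deep corollas

In descending order of E/h:
deep corollas: 17.7/2.33 = 7.6 J/s
lavender spikes: 13.9/4.99 = 2.79 J/s
clover heads: 2.96/8.56 = 0.346 J/s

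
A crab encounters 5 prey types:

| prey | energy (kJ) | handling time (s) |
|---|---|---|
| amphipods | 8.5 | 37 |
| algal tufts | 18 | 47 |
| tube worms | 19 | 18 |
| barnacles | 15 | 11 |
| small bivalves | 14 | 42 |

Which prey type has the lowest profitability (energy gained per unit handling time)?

Profitability E/h (kJ/s): amphipods = 8.5/37 = 0.23, algal tufts = 18/47 = 0.383, tube worms = 19/18 = 1.06, barnacles = 15/11 = 1.36, small bivalves = 14/42 = 0.333.
Ranked: barnacles > tube worms > algal tufts > small bivalves > amphipods.

amphipods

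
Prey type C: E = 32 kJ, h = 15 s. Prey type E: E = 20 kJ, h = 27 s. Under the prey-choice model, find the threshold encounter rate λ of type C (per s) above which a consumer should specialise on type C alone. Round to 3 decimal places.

0.035 per s

At the threshold, the rate on type C alone equals the profitability of type E: λ·32/(1 + λ·15) = 20/27 = 0.7407.
Rearranging, λ(32 − 0.7407×15) = 0.7407, so λ = 0.7407/20.89 = 0.03546 per s.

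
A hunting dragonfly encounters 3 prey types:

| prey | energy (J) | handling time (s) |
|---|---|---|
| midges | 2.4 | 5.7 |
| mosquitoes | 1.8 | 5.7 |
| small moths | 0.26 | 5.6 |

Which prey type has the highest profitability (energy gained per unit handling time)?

In descending order of E/h:
midges: 2.4/5.7 = 0.421 J/s
mosquitoes: 1.8/5.7 = 0.316 J/s
small moths: 0.26/5.6 = 0.0464 J/s

midges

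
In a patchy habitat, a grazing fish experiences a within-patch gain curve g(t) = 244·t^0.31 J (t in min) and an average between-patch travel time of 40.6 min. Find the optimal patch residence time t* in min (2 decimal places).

18.24 min

Maximise g(t)/(T+t): set derivative to zero → g'(t)(T+t) = g(t).
g'(t) = 0.31·244·t^-0.69. Setting 0.31·244·t^-0.69 = 244·t^0.31/(40.6+t) gives 0.31(40.6+t) = t, so 0.69·t = 0.31×40.6.
t* = 0.31×40.6/0.69 = 18.24 min.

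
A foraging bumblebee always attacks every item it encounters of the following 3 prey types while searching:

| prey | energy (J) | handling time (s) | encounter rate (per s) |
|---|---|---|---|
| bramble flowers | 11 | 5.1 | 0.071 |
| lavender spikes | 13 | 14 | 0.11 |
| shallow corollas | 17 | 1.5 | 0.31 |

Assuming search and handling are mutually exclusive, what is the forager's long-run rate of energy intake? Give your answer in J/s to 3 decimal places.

2.222 J/s

R = (0.071×11 + 0.11×13 + 0.31×17) / (1 + 0.071×5.1 + 0.11×14 + 0.31×1.5) = 7.481/3.367 = 2.222 J/s.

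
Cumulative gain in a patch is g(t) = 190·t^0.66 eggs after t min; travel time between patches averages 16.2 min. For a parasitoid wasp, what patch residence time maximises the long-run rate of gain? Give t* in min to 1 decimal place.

31.4 min

Maximise g(t)/(T+t): set derivative to zero → g'(t)(T+t) = g(t).
g'(t) = 0.66·190·t^-0.34. Setting 0.66·190·t^-0.34 = 190·t^0.66/(16.2+t) gives 0.66(16.2+t) = t, so 0.34·t = 0.66×16.2.
t* = 0.66×16.2/0.34 = 31.45 min.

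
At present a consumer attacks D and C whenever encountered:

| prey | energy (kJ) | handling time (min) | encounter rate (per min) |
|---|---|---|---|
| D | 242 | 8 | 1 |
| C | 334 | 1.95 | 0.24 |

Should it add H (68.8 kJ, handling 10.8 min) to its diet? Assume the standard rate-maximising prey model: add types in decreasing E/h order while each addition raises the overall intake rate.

No

Current rate: (1×242 + 0.24×334)/(1 + 1×8 + 0.24×1.95) = 34.03 kJ/min.
H: E/h = 68.8/10.8 = 6.37 kJ/min.
Since 6.37 < R, time spent handling H is better spent searching.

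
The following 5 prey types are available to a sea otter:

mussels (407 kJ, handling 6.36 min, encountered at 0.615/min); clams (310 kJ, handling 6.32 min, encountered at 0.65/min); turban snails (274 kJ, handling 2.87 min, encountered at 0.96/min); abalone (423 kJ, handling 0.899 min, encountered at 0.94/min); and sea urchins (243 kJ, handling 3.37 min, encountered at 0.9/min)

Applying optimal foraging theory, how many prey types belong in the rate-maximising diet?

Rank by E/h (kJ/min): abalone 471, turban snails 95.5, sea urchins 72.1, mussels 64, clams 49.1. Include each in turn until the next type's E/h falls below the running intake rate.
Rate on top 1: 215.5. turban snails: 95.5 < 215.5 → exclude; stop.
Optimal diet: abalone — 1 of 5 types.

1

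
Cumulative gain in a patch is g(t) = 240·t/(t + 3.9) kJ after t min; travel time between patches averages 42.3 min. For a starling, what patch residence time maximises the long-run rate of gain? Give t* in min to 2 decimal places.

12.84 min

Maximise g(t)/(T+t): set derivative to zero → g'(t)(T+t) = g(t).
g'(t) = 240·3.9/(t + 3.9)². Setting 240·3.9/(t+3.9)² = 240t/[(t+3.9)(42.3+t)] gives 3.9(42.3+t) = t(t+3.9), so t² = 3.9×42.3 = 165.
t* = √165 = 12.84 min.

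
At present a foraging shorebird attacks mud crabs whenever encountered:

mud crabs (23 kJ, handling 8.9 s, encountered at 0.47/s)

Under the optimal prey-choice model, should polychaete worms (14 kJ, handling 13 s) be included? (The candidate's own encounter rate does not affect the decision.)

No

On mud crabs alone, R = ΣλE/(1+Σλh) = 10.81/5.183 = 2.086 kJ/s.
Profitability of polychaete worms: 14/13 = 1.077 kJ/s.
1.077 < 2.086, so adding polychaete worms would lower the average — exclude it.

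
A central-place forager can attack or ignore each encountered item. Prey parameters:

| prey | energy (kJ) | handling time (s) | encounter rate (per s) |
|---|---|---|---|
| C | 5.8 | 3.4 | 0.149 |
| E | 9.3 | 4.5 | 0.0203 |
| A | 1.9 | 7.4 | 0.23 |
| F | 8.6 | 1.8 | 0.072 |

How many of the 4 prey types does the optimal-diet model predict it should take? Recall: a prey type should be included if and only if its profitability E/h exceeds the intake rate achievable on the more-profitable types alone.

3

Profitabilities (E/h, kJ/s): F 4.78, E 2.07, C 1.71, A 0.257. Add prey in this order while the next type's profitability exceeds the intake rate on those already taken.
Rate on top 1: 0.5482. E: 2.07 > 0.5482 → include.
Rate on top 2: 0.6618. C: 1.71 > 0.6618 → include.
Rate on top 3: 0.968. A: 0.257 < 0.968 → exclude; stop.
Optimal diet: F, E, C — 3 of 4 types.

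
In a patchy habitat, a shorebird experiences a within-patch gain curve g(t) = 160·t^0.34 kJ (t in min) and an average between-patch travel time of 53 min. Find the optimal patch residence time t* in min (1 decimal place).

By the marginal value theorem, leave when the instantaneous gain rate g'(t) equals the habitat-wide average g(t)/(T + t).
g'(t) = 0.34·160·t^-0.66. Setting 0.34·160·t^-0.66 = 160·t^0.34/(53+t) gives 0.34(53+t) = t, so 0.66·t = 0.34×53.
t* = 0.34×53/0.66 = 27.3 min.

27.3 min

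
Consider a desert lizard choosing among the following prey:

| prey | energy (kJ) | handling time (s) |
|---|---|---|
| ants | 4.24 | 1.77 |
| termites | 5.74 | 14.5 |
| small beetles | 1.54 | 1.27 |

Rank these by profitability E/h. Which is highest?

ants

Profitability E/h (kJ/s): ants = 4.24/1.77 = 2.4, termites = 5.74/14.5 = 0.396, small beetles = 1.54/1.27 = 1.21.
Ranked: ants > small beetles > termites.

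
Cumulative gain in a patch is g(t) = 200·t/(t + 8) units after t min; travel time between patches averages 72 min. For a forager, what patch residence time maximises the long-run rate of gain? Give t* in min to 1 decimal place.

24.0 min

Optimal t* satisfies g'(t*) = g(t*)/(T + t*).
g'(t) = 200·8/(t + 8)². Setting 200·8/(t+8)² = 200t/[(t+8)(72+t)] gives 8(72+t) = t(t+8), so t² = 8×72 = 576.
t* = √576 = 24 min.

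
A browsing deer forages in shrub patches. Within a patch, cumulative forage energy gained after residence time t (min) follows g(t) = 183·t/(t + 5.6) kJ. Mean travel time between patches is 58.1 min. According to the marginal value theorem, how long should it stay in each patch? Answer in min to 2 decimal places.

Optimal t* satisfies g'(t*) = g(t*)/(T + t*).
g'(t) = 183·5.6/(t + 5.6)². Setting 183·5.6/(t+5.6)² = 183t/[(t+5.6)(58.1+t)] gives 5.6(58.1+t) = t(t+5.6), so t² = 5.6×58.1 = 325.4.
t* = √325.4 = 18.04 min.

18.04 min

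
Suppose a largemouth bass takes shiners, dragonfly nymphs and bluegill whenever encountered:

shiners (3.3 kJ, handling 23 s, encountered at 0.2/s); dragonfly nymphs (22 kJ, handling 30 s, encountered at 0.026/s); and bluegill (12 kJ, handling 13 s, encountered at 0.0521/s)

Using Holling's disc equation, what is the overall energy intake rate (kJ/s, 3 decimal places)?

0.263 kJ/s

R = (0.2×3.3 + 0.026×22 + 0.0521×12) / (1 + 0.2×23 + 0.026×30 + 0.0521×13) = 1.857/7.057 = 0.2632 kJ/s.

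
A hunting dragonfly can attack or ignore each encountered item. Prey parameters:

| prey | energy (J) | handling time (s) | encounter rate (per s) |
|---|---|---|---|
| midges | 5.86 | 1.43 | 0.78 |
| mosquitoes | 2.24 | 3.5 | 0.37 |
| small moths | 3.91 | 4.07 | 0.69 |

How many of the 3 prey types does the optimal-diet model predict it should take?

Profitabilities (E/h, J/s): midges 4.1, small moths 0.961, mosquitoes 0.64. Add prey in this order while the next type's profitability exceeds the intake rate on those already taken.
Rate on top 1: 2.161. small moths: 0.961 < 2.161 → exclude; stop.
Optimal diet: midges — 1 of 3 types.

1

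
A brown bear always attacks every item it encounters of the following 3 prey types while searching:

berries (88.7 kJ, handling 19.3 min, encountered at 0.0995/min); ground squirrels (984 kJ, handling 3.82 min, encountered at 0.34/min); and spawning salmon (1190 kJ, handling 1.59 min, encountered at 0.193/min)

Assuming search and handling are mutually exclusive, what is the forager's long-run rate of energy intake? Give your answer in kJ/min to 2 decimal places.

126.61 kJ/min

Energy encountered per unit search time: 0.0995×88.7 + 0.34×984 + 0.193×1190 = 573.1 kJ/min.
Handling time per unit search time: 0.0995×19.3 + 0.34×3.82 + 0.193×1.59 = 3.526.
Rate = 573.1/(1 + 3.526) = 126.6 kJ/min.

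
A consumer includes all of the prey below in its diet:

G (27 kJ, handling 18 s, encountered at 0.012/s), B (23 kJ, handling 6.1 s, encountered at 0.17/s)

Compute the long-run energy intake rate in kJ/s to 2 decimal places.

R = (0.012×27 + 0.17×23) / (1 + 0.012×18 + 0.17×6.1) = 4.234/2.253 = 1.879 kJ/s.

1.88 kJ/s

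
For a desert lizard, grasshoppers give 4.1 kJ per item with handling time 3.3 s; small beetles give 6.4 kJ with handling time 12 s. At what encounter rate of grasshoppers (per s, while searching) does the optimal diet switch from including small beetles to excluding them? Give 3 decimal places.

The zero-one rule: include small beetles iff E₂/h₂ > λE₁/(1+λh₁). Equality gives the switch point.
λE₁h₂ = E₂ + λE₂h₁ ⇒ λ = E₂/(E₁h₂ − E₂h₁) = 6.4/(49.2 − 21.12) = 0.2279 per s.

0.228 per s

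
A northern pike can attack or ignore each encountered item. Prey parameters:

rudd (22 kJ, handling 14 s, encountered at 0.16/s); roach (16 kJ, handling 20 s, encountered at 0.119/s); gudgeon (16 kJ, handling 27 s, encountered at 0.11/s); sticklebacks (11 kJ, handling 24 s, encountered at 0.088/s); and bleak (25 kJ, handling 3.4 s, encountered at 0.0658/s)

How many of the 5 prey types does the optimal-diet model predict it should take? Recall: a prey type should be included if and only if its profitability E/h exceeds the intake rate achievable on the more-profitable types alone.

2

E/h in descending order: bleak 7.35, rudd 1.57, roach 0.8, gudgeon 0.593, sticklebacks 0.458 kJ/s. The optimal diet is the largest prefix of this list for which every included type satisfies E_i/h_i > R on the types above it.
Rate on top 1: 1.344. rudd: 1.57 > 1.344 → include.
Rate on top 2: 1.491. roach: 0.8 < 1.491 → exclude; stop.
Optimal diet: bleak, rudd — 2 of 5 types.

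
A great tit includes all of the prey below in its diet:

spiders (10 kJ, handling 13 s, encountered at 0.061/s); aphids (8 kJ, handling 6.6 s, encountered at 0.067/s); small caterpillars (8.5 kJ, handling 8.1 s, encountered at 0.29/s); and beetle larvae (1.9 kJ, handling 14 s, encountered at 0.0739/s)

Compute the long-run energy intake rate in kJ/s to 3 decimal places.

R = (0.061×10 + 0.067×8 + 0.29×8.5 + 0.0739×1.9) / (1 + 0.061×13 + 0.067×6.6 + 0.29×8.1 + 0.0739×14) = 3.751/5.619 = 0.6677 kJ/s.

0.668 kJ/s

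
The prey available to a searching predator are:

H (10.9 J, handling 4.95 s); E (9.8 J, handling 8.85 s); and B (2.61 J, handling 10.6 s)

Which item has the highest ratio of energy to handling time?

H

In descending order of E/h:
H: 10.9/4.95 = 2.2 J/s
E: 9.8/8.85 = 1.11 J/s
B: 2.61/10.6 = 0.246 J/s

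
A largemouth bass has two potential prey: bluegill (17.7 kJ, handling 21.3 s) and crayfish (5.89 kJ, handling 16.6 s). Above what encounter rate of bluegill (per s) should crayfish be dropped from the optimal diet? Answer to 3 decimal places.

0.035 per s

At the threshold, the rate on bluegill alone equals the profitability of crayfish: λ·17.7/(1 + λ·21.3) = 5.89/16.6 = 0.3548.
Rearranging, λ(17.7 − 0.3548×21.3) = 0.3548, so λ = 0.3548/10.14 = 0.03498 per s.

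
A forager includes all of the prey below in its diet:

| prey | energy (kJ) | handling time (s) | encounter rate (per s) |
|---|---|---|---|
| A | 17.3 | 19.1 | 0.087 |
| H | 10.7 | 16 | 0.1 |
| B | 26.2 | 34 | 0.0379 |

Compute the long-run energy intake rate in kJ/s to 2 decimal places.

Energy encountered per unit search time: 0.087×17.3 + 0.1×10.7 + 0.0379×26.2 = 3.568 kJ/s.
Handling time per unit search time: 0.087×19.1 + 0.1×16 + 0.0379×34 = 4.55.
Rate = 3.568/(1 + 4.55) = 0.6429 kJ/s.

0.64 kJ/s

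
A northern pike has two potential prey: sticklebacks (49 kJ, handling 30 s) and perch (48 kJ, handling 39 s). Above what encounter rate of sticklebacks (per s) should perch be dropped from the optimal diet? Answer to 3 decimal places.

0.102 per s

At the threshold, the rate on sticklebacks alone equals the profitability of perch: λ·49/(1 + λ·30) = 48/39 = 1.231.
Rearranging, λ(49 − 1.231×30) = 1.231, so λ = 1.231/12.08 = 0.1019 per s.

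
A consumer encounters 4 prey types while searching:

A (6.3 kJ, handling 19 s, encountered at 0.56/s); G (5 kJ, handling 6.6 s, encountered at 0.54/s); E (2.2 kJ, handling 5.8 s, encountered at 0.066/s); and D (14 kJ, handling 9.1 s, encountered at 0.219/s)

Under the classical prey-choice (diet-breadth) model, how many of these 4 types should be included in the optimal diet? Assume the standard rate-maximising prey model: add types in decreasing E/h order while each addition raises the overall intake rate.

1

Rank by E/h (kJ/s): D 1.54, G 0.758, E 0.379, A 0.332. Include each in turn until the next type's E/h falls below the running intake rate.
Rate on top 1: 1.024. G: 0.758 < 1.024 → exclude; stop.
Optimal diet: D — 1 of 4 types.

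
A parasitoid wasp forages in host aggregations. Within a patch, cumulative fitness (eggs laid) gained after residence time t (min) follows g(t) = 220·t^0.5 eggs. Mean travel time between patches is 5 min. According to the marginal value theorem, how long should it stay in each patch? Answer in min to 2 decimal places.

Optimal t* satisfies g'(t*) = g(t*)/(T + t*).
g'(t) = 0.5·220·t^-0.5. Setting 0.5·220·t^-0.5 = 220·t^0.5/(5+t) gives 0.5(5+t) = t, so 0.50·t = 0.5×5.
t* = 0.5×5/0.50 = 5 min.

5.00 min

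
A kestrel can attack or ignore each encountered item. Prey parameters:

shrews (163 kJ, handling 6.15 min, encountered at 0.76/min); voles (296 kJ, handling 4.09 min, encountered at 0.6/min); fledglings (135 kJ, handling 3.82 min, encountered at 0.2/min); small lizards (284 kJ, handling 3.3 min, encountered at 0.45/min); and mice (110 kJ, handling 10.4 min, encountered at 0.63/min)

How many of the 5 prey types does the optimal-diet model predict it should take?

E/h in descending order: small lizards 86.1, voles 72.4, fledglings 35.3, shrews 26.5, mice 10.6 kJ/min. The optimal diet is the largest prefix of this list for which every included type satisfies E_i/h_i > R on the types above it.
Rate on top 1: 51.43. voles: 72.4 > 51.43 → include.
Rate on top 2: 61.83. fledglings: 35.3 < 61.83 → exclude; stop.
Optimal diet: small lizards, voles — 2 of 5 types.

2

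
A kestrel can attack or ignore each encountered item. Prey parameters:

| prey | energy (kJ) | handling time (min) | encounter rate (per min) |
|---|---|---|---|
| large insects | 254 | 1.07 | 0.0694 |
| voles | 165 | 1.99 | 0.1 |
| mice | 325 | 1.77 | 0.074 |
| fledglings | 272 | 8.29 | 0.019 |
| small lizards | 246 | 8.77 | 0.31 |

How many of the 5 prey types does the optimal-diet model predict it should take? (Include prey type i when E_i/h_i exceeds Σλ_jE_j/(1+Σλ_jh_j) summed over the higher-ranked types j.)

E/h in descending order: large insects 237, mice 184, voles 82.9, fledglings 32.8, small lizards 28.1 kJ/min. The optimal diet is the largest prefix of this list for which every included type satisfies E_i/h_i > R on the types above it.
Rate on top 1: 16.41. mice: 184 > 16.41 → include.
Rate on top 2: 34.58. voles: 82.9 > 34.58 → include.
Rate on top 3: 41.43. fledglings: 32.8 < 41.43 → exclude; stop.
Optimal diet: large insects, mice, voles — 3 of 5 types.

3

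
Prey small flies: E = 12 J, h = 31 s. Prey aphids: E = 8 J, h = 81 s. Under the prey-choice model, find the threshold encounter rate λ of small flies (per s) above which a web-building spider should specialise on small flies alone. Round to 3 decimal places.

The zero-one rule: include aphids iff E₂/h₂ > λE₁/(1+λh₁). Equality gives the switch point.
λE₁h₂ = E₂ + λE₂h₁ ⇒ λ = E₂/(E₁h₂ − E₂h₁) = 8/(972 − 248) = 0.01105 per s.

0.011 per s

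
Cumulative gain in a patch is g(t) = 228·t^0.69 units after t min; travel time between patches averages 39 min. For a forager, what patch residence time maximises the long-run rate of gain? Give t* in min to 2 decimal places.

86.81 min

By the marginal value theorem, leave when the instantaneous gain rate g'(t) equals the habitat-wide average g(t)/(T + t).
g'(t) = 0.69·228·t^-0.31. Setting 0.69·228·t^-0.31 = 228·t^0.69/(39+t) gives 0.69(39+t) = t, so 0.31·t = 0.69×39.
t* = 0.69×39/0.31 = 86.81 min.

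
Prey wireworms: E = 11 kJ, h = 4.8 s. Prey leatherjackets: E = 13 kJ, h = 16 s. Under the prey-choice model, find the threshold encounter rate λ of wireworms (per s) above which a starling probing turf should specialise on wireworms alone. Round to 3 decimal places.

0.114 per s

At the threshold, the rate on wireworms alone equals the profitability of leatherjackets: λ·11/(1 + λ·4.8) = 13/16 = 0.8125.
Rearranging, λ(11 − 0.8125×4.8) = 0.8125, so λ = 0.8125/7.1 = 0.1144 per s.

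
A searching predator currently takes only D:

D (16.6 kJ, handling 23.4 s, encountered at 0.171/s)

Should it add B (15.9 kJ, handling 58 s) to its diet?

No

On D alone, R = ΣλE/(1+Σλh) = 2.839/5.001 = 0.5676 kJ/s.
Profitability of B: 15.9/58 = 0.2741 kJ/s.
0.2741 < 0.5676, so adding B would lower the average — exclude it.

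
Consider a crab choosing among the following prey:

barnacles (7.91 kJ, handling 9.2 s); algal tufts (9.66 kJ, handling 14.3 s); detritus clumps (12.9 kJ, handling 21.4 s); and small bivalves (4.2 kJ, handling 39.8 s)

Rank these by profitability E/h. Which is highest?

barnacles

Profitability E/h (kJ/s): barnacles = 7.91/9.2 = 0.86, algal tufts = 9.66/14.3 = 0.676, detritus clumps = 12.9/21.4 = 0.603, small bivalves = 4.2/39.8 = 0.106.
Ranked: barnacles > algal tufts > detritus clumps > small bivalves.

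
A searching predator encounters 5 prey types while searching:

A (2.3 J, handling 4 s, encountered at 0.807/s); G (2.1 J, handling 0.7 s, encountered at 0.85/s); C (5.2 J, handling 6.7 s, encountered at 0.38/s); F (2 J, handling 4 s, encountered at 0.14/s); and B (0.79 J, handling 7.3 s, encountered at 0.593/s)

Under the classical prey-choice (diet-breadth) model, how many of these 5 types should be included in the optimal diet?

1

Rank by E/h (J/s): G 3, C 0.776, A 0.575, F 0.5, B 0.108. Include each in turn until the next type's E/h falls below the running intake rate.
Rate on top 1: 1.119. C: 0.776 < 1.119 → exclude; stop.
Optimal diet: G — 1 of 5 types.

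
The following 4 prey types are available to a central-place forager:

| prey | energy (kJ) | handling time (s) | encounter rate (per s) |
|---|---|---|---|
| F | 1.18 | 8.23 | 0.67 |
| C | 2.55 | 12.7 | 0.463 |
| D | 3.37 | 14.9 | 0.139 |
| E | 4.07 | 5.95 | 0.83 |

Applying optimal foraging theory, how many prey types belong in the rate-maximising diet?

1

E/h in descending order: E 0.684, D 0.226, C 0.201, F 0.143 kJ/s. The optimal diet is the largest prefix of this list for which every included type satisfies E_i/h_i > R on the types above it.
Rate on top 1: 0.5688. D: 0.226 < 0.5688 → exclude; stop.
Optimal diet: E — 1 of 4 types.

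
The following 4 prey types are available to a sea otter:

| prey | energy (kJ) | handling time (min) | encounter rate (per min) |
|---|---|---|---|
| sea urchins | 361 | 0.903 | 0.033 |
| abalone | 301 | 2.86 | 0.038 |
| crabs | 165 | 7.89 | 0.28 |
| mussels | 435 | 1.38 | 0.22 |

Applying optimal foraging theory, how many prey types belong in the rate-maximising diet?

Profitabilities (E/h, kJ/min): sea urchins 400, mussels 315, abalone 105, crabs 20.9. Add prey in this order while the next type's profitability exceeds the intake rate on those already taken.
Rate on top 1: 11.57. mussels: 315 > 11.57 → include.
Rate on top 2: 80.71. abalone: 105 > 80.71 → include.
Rate on top 3: 82.56. crabs: 20.9 < 82.56 → exclude; stop.
Optimal diet: sea urchins, mussels, abalone — 3 of 4 types.

3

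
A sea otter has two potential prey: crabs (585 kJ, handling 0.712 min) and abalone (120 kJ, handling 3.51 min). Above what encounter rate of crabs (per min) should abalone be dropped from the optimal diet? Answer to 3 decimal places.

Drop abalone once their profitability E₂/h₂ falls below the rate achievable on crabs alone: E₂/h₂ = λE₁/(1 + λh₁).
Solve for λ: λE₁h₂ = E₂(1 + λh₁) → λ(E₁h₂ − E₂h₁) = E₂ → λ = E₂/(E₁h₂ − E₂h₁).
λ = 120/(585×3.51 − 120×0.712) = 120/1968 = 0.06098 per min.

0.061 per min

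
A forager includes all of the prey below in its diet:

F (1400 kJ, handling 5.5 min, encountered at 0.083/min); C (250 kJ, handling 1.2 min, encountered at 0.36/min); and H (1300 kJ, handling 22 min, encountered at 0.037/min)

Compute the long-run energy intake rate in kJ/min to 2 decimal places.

94.10 kJ/min

Energy encountered per unit search time: 0.083×1400 + 0.36×250 + 0.037×1300 = 254.3 kJ/min.
Handling time per unit search time: 0.083×5.5 + 0.36×1.2 + 0.037×22 = 1.702.
Rate = 254.3/(1 + 1.702) = 94.1 kJ/min.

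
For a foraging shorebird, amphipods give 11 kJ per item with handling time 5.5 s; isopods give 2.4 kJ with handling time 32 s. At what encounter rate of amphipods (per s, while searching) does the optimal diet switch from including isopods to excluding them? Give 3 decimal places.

At the threshold, the rate on amphipods alone equals the profitability of isopods: λ·11/(1 + λ·5.5) = 2.4/32 = 0.075.
Rearranging, λ(11 − 0.075×5.5) = 0.075, so λ = 0.075/10.59 = 0.007084 per s.

0.007 per s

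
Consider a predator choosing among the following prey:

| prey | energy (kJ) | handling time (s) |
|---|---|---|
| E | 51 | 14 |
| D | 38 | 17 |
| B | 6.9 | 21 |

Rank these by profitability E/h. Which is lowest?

B

Profitability E/h (kJ/s): E = 51/14 = 3.64, D = 38/17 = 2.24, B = 6.9/21 = 0.329.
Ranked: E > D > B.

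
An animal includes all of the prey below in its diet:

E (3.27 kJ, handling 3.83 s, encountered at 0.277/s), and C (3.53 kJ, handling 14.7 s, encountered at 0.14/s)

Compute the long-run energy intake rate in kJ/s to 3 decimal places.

R = Σλ_iE_i / (1 + Σλ_ih_i)
Numerator: 0.277×3.27 + 0.14×3.53 = 1.4
Denominator: 1 + 0.277×3.83 + 0.14×14.7 = 4.119
R = 1.4/4.119 = 0.3399 kJ/s

0.340 kJ/s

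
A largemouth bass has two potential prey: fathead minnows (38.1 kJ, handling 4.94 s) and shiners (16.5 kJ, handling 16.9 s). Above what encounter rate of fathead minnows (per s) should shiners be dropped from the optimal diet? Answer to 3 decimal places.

Drop shiners once their profitability E₂/h₂ falls below the rate achievable on fathead minnows alone: E₂/h₂ = λE₁/(1 + λh₁).
Solve for λ: λE₁h₂ = E₂(1 + λh₁) → λ(E₁h₂ − E₂h₁) = E₂ → λ = E₂/(E₁h₂ − E₂h₁).
λ = 16.5/(38.1×16.9 − 16.5×4.94) = 16.5/562.4 = 0.02934 per s.

0.029 per s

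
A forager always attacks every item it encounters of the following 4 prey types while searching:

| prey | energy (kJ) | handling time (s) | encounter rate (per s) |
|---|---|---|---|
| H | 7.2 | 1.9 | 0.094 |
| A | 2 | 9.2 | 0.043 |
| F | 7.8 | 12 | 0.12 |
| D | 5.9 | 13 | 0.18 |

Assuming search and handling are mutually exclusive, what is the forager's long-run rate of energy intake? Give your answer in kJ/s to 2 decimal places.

0.52 kJ/s

Energy encountered per unit search time: 0.094×7.2 + 0.043×2 + 0.12×7.8 + 0.18×5.9 = 2.761 kJ/s.
Handling time per unit search time: 0.094×1.9 + 0.043×9.2 + 0.12×12 + 0.18×13 = 4.354.
Rate = 2.761/(1 + 4.354) = 0.5156 kJ/s.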